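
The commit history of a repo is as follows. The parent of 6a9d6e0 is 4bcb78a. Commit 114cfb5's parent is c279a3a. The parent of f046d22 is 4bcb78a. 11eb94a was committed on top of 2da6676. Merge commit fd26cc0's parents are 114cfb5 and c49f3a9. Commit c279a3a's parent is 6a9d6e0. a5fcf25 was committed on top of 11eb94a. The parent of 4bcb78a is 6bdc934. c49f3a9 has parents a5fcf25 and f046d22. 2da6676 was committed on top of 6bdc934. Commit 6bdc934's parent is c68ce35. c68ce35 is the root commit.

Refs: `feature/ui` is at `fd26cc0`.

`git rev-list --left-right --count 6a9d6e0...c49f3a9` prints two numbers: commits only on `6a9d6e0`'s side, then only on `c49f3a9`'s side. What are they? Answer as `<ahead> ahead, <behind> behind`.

1 ahead, 5 behind

Reachable from 6a9d6e0: {4bcb78a, 6a9d6e0, 6bdc934, c68ce35}.
Reachable from c49f3a9: {11eb94a, 2da6676, 4bcb78a, 6bdc934, a5fcf25, c49f3a9, c68ce35, f046d22}.
Only in 6a9d6e0's history (ahead): {6a9d6e0} — 1.
Only in c49f3a9's history (behind): {11eb94a, 2da6676, a5fcf25, c49f3a9, f046d22} — 5.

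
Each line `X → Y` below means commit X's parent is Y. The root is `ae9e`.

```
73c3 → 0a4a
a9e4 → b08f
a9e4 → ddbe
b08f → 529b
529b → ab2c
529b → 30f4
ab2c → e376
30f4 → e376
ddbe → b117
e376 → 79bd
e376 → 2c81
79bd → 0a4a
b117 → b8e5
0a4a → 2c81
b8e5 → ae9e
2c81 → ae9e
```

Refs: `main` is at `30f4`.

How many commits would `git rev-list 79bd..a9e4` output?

Reachable from a9e4: {0a4a, 2c81, 30f4, 529b, 79bd, a9e4, ab2c, ae9e, b08f, b117, b8e5, ddbe, e376}.
Reachable from 79bd: {0a4a, 2c81, 79bd, ae9e}.
In a9e4's history but not 79bd's: {30f4, 529b, a9e4, ab2c, b08f, b117, b8e5, ddbe, e376} — 9 commits.

9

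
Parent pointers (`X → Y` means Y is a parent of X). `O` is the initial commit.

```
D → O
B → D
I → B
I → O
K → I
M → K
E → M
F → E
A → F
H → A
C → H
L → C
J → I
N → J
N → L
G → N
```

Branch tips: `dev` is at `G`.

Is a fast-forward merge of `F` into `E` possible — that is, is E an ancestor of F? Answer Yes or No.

Yes

A fast-forward from E to F is possible iff E is an ancestor of F.
Ancestors of F: {B, D, E, F, I, K, M, O}.
E is among them, so fast-forward is possible.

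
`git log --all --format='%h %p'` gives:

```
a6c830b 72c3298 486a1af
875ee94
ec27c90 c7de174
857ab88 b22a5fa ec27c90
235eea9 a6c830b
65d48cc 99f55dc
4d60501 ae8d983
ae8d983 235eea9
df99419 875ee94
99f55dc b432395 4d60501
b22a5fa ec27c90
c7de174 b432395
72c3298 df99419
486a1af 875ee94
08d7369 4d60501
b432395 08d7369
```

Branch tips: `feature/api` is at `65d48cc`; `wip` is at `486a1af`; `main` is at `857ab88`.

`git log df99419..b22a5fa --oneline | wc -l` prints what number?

Reachable from b22a5fa: {08d7369, 235eea9, 486a1af, 4d60501, 72c3298, 875ee94, a6c830b, ae8d983, b22a5fa, b432395, c7de174, df99419, ec27c90}.
Reachable from df99419: {875ee94, df99419}.
In b22a5fa's history but not df99419's: {08d7369, 235eea9, 486a1af, 4d60501, 72c3298, a6c830b, ae8d983, b22a5fa, b432395, c7de174, ec27c90} — 11 commits.

11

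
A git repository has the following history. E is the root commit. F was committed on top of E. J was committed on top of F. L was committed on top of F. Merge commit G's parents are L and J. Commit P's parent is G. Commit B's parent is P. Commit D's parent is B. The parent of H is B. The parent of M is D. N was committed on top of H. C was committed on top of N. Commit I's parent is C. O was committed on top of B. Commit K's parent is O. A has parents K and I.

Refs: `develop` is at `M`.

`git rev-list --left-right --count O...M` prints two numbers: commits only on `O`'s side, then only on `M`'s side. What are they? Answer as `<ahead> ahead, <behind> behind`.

Reachable from O: {B, E, F, G, J, L, O, P}.
Reachable from M: {B, D, E, F, G, J, L, M, P}.
Only in O's history (ahead): {O} — 1.
Only in M's history (behind): {D, M} — 2.

1 ahead, 2 behind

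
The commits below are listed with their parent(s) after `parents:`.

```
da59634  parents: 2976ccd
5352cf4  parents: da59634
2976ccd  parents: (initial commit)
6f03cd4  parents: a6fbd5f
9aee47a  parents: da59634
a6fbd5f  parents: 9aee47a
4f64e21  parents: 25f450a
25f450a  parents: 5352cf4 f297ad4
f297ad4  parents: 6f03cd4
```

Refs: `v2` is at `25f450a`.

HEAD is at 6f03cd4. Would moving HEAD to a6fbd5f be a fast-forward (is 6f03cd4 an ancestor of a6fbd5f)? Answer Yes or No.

No

A fast-forward from 6f03cd4 to a6fbd5f is possible iff 6f03cd4 is an ancestor of a6fbd5f.
Ancestors of a6fbd5f: {2976ccd, 9aee47a, a6fbd5f, da59634}.
6f03cd4 is not among them, so fast-forward is not possible.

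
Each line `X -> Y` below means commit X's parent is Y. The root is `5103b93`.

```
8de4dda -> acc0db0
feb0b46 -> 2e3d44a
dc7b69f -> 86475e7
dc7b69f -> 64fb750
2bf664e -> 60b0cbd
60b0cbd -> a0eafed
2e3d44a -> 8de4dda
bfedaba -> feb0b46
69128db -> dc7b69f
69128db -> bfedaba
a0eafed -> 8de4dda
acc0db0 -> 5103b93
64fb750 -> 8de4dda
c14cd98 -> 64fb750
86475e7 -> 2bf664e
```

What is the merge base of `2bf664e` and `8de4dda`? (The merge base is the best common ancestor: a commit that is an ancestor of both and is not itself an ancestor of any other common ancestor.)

Ancestors of 2bf664e: {2bf664e, 5103b93, 60b0cbd, 8de4dda, a0eafed, acc0db0}.
Ancestors of 8de4dda: {5103b93, 8de4dda, acc0db0}.
Common ancestors: {5103b93, 8de4dda, acc0db0}.
Among these, 8de4dda is not an ancestor of any other common ancestor — it is the merge base.

8de4dda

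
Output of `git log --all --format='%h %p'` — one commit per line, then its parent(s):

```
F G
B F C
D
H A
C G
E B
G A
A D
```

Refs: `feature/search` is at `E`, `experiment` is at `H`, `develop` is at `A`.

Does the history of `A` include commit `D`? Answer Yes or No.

Ancestors of A (commits reachable by following parents): {A, D}.
D is in that set, so it is an ancestor of A.

Yes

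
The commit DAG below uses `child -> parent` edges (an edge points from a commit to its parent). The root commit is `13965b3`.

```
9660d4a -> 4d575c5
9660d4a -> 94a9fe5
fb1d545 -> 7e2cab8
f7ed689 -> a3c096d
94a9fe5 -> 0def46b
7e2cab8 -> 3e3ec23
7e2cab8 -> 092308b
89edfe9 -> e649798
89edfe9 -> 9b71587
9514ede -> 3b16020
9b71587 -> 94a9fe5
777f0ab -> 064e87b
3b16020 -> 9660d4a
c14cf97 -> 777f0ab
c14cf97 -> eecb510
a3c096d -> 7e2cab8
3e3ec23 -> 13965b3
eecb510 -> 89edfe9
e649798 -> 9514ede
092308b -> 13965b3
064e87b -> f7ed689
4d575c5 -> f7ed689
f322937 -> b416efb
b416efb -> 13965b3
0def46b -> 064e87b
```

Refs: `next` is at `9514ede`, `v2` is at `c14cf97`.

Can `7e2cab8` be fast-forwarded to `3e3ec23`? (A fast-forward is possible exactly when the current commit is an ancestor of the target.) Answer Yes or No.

A fast-forward from 7e2cab8 to 3e3ec23 is possible iff 7e2cab8 is an ancestor of 3e3ec23.
Ancestors of 3e3ec23: {13965b3, 3e3ec23}.
7e2cab8 is not among them, so fast-forward is not possible.

No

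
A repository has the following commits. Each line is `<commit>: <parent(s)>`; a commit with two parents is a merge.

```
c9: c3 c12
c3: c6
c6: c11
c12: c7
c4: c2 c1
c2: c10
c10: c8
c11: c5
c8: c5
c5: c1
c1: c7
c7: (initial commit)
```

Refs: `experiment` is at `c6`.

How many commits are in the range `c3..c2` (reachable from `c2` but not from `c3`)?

3

Reachable from c2: {c1, c10, c2, c5, c7, c8}.
Reachable from c3: {c1, c11, c3, c5, c6, c7}.
In c2's history but not c3's: {c10, c2, c8} — 3 commits.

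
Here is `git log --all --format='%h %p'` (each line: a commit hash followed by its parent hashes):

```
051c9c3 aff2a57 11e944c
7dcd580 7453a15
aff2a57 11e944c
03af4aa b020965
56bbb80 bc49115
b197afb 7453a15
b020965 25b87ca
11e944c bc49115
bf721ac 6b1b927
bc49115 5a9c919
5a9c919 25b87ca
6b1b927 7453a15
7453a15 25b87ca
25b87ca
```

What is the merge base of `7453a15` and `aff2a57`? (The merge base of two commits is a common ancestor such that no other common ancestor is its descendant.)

Ancestors of 7453a15: {25b87ca, 7453a15}.
Ancestors of aff2a57: {11e944c, 25b87ca, 5a9c919, aff2a57, bc49115}.
Common ancestors: {25b87ca}.
The only common ancestor is 25b87ca, so it is the merge base.

25b87ca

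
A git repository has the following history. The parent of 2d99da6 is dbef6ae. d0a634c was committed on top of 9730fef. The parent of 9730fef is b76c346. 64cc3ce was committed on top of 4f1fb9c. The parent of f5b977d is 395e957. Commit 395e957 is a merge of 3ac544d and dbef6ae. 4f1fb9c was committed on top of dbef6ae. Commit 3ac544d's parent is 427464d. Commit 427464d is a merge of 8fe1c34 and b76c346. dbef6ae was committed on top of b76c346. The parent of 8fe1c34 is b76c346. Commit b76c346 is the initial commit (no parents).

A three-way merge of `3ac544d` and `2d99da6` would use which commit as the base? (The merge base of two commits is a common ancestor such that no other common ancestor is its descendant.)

b76c346

Ancestors of 3ac544d: {3ac544d, 427464d, 8fe1c34, b76c346}.
Ancestors of 2d99da6: {2d99da6, b76c346, dbef6ae}.
Common ancestors: {b76c346}.
The only common ancestor is b76c346, so it is the merge base.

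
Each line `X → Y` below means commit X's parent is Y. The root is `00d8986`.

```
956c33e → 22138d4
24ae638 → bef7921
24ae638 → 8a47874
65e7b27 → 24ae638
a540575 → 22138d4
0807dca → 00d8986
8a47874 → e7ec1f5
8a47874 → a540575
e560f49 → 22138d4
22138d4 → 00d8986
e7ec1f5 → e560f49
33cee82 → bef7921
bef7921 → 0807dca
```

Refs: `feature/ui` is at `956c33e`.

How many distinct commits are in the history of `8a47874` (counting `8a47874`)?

Walking parent pointers from 8a47874: reachable set = {00d8986, 22138d4, 8a47874, a540575, e560f49, e7ec1f5}.
That is 6 commits.

6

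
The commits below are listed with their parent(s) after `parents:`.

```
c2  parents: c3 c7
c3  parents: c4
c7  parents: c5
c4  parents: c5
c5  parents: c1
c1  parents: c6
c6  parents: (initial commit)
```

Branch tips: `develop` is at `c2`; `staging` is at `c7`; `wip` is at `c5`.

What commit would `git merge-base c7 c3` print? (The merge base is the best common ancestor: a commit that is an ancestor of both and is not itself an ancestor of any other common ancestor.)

Ancestors of c7: {c1, c5, c6, c7}.
Ancestors of c3: {c1, c3, c4, c5, c6}.
Common ancestors: {c1, c5, c6}.
Among these, c5 is not an ancestor of any other common ancestor — it is the merge base.

c5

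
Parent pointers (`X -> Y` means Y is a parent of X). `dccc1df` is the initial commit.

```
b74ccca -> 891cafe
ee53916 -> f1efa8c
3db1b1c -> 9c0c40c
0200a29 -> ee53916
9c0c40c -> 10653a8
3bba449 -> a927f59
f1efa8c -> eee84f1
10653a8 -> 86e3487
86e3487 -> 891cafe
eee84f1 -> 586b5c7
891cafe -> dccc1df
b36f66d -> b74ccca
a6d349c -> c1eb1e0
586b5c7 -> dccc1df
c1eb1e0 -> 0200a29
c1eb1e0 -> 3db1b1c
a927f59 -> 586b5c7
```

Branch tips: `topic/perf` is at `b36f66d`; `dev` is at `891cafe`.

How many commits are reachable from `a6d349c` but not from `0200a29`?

7

Reachable from a6d349c: {0200a29, 10653a8, 3db1b1c, 586b5c7, 86e3487, 891cafe, 9c0c40c, a6d349c, c1eb1e0, dccc1df, ee53916, eee84f1, f1efa8c}.
Reachable from 0200a29: {0200a29, 586b5c7, dccc1df, ee53916, eee84f1, f1efa8c}.
In a6d349c's history but not 0200a29's: {10653a8, 3db1b1c, 86e3487, 891cafe, 9c0c40c, a6d349c, c1eb1e0} — 7 commits.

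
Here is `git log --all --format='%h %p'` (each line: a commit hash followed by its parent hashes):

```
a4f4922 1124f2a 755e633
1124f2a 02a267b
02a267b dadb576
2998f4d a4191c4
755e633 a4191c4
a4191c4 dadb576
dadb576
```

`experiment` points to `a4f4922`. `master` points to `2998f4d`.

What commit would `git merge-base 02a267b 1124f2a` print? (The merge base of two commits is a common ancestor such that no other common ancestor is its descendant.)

02a267b

Ancestors of 02a267b: {02a267b, dadb576}.
Ancestors of 1124f2a: {02a267b, 1124f2a, dadb576}.
Common ancestors: {02a267b, dadb576}.
Among these, 02a267b is not an ancestor of any other common ancestor — it is the merge base.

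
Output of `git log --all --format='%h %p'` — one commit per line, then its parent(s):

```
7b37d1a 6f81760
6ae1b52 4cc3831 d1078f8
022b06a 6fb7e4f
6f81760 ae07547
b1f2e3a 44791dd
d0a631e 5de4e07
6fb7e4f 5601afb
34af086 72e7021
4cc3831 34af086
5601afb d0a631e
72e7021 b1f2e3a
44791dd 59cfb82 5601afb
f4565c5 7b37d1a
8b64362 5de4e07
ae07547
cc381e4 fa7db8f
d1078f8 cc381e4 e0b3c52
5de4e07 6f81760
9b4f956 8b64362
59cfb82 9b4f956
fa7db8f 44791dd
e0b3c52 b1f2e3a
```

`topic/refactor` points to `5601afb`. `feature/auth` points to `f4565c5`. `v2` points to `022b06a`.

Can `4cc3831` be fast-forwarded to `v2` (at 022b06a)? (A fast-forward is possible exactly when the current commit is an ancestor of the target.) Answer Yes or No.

A fast-forward from 4cc3831 to 022b06a is possible iff 4cc3831 is an ancestor of 022b06a.
Ancestors of 022b06a: {022b06a, 5601afb, 5de4e07, 6f81760, 6fb7e4f, ae07547, d0a631e}.
4cc3831 is not among them, so fast-forward is not possible.

No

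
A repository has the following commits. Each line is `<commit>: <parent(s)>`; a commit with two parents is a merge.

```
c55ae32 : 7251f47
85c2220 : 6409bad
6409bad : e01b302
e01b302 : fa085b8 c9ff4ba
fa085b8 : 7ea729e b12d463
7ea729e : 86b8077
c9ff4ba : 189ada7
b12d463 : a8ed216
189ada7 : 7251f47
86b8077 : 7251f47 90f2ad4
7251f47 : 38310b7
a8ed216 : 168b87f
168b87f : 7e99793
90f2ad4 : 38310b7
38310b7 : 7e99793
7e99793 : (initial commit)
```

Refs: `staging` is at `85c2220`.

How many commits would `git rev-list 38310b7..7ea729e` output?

Reachable from 7ea729e: {38310b7, 7251f47, 7e99793, 7ea729e, 86b8077, 90f2ad4}.
Reachable from 38310b7: {38310b7, 7e99793}.
In 7ea729e's history but not 38310b7's: {7251f47, 7ea729e, 86b8077, 90f2ad4} — 4 commits.

4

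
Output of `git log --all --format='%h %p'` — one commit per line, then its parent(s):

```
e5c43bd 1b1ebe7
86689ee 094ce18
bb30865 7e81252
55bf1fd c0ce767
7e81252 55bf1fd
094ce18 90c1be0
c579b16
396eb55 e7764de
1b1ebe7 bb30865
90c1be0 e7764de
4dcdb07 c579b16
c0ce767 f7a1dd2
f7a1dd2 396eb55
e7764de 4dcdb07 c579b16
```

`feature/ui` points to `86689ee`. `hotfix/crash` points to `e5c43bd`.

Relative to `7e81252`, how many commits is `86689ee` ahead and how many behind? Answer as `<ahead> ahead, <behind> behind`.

Reachable from 86689ee: {094ce18, 4dcdb07, 86689ee, 90c1be0, c579b16, e7764de}.
Reachable from 7e81252: {396eb55, 4dcdb07, 55bf1fd, 7e81252, c0ce767, c579b16, e7764de, f7a1dd2}.
Only in 86689ee's history (ahead): {094ce18, 86689ee, 90c1be0} — 3.
Only in 7e81252's history (behind): {396eb55, 55bf1fd, 7e81252, c0ce767, f7a1dd2} — 5.

3 ahead, 5 behind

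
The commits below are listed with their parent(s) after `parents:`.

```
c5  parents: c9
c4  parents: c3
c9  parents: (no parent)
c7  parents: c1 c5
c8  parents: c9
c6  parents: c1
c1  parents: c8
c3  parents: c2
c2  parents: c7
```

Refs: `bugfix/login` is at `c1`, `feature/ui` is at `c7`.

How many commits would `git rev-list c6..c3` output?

Reachable from c3: {c1, c2, c3, c5, c7, c8, c9}.
Reachable from c6: {c1, c6, c8, c9}.
In c3's history but not c6's: {c2, c3, c5, c7} — 4 commits.

4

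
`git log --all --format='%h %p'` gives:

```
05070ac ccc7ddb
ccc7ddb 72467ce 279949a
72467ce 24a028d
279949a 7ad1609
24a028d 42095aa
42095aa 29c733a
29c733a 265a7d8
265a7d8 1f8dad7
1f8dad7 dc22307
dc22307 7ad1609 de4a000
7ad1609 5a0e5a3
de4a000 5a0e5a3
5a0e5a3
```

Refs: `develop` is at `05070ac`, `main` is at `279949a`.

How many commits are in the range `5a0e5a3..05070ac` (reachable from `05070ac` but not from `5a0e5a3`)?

12

Reachable from 05070ac: {05070ac, 1f8dad7, 24a028d, 265a7d8, 279949a, 29c733a, 42095aa, 5a0e5a3, 72467ce, 7ad1609, ccc7ddb, dc22307, de4a000}.
Reachable from 5a0e5a3: {5a0e5a3}.
In 05070ac's history but not 5a0e5a3's: {05070ac, 1f8dad7, 24a028d, 265a7d8, 279949a, 29c733a, 42095aa, 72467ce, 7ad1609, ccc7ddb, dc22307, de4a000} — 12 commits.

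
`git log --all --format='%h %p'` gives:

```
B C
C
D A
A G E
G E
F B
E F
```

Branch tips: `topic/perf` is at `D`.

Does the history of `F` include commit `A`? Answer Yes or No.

Ancestors of F: {B, C, F}.
A is not in that set, so it is not an ancestor of F.

No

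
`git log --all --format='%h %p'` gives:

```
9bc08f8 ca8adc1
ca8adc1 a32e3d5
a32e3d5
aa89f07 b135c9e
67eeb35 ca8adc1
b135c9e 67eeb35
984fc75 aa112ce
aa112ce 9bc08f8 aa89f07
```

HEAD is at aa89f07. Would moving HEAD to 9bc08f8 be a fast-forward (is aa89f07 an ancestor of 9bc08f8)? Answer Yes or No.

A fast-forward from aa89f07 to 9bc08f8 is possible iff aa89f07 is an ancestor of 9bc08f8.
Ancestors of 9bc08f8: {9bc08f8, a32e3d5, ca8adc1}.
aa89f07 is not among them, so fast-forward is not possible.

No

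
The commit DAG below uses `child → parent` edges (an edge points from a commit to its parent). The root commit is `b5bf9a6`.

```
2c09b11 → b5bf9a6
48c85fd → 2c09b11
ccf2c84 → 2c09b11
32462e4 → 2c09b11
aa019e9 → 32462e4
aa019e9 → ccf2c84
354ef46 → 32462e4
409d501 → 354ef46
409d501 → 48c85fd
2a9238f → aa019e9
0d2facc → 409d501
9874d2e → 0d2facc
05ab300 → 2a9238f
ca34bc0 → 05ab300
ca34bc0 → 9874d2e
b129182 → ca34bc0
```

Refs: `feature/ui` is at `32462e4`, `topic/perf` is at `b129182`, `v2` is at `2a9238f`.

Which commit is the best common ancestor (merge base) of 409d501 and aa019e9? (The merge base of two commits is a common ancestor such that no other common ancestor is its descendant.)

Ancestors of 409d501: {2c09b11, 32462e4, 354ef46, 409d501, 48c85fd, b5bf9a6}.
Ancestors of aa019e9: {2c09b11, 32462e4, aa019e9, b5bf9a6, ccf2c84}.
Common ancestors: {2c09b11, 32462e4, b5bf9a6}.
Among these, 32462e4 is not an ancestor of any other common ancestor — it is the merge base.

32462e4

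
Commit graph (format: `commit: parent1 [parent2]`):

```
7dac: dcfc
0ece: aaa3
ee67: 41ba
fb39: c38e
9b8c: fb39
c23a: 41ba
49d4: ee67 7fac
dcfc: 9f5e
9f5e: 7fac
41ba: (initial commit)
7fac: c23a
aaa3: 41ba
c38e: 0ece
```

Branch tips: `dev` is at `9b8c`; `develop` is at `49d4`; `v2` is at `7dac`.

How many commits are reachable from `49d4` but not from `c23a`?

3

Reachable from 49d4: {41ba, 49d4, 7fac, c23a, ee67}.
Reachable from c23a: {41ba, c23a}.
In 49d4's history but not c23a's: {49d4, 7fac, ee67} — 3 commits.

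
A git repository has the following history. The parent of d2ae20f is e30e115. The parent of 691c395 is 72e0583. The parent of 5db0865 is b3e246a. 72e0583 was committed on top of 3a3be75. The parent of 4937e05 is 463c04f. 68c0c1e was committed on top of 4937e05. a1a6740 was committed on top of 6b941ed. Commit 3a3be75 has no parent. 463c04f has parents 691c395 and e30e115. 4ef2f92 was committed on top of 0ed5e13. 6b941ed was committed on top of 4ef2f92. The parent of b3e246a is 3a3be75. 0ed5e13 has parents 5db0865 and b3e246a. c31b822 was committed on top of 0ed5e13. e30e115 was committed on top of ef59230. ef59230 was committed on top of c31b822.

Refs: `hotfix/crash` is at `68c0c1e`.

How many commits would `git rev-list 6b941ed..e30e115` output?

3

Reachable from e30e115: {0ed5e13, 3a3be75, 5db0865, b3e246a, c31b822, e30e115, ef59230}.
Reachable from 6b941ed: {0ed5e13, 3a3be75, 4ef2f92, 5db0865, 6b941ed, b3e246a}.
In e30e115's history but not 6b941ed's: {c31b822, e30e115, ef59230} — 3 commits.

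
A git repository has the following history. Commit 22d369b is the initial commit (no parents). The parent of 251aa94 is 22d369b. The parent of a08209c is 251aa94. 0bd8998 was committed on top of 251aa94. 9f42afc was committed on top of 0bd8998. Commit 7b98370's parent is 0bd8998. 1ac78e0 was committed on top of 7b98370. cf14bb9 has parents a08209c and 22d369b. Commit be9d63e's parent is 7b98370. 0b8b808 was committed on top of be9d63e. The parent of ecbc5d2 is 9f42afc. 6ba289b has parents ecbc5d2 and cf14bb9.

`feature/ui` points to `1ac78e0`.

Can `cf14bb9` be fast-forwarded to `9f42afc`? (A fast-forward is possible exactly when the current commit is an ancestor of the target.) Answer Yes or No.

No

A fast-forward from cf14bb9 to 9f42afc is possible iff cf14bb9 is an ancestor of 9f42afc.
Ancestors of 9f42afc: {0bd8998, 22d369b, 251aa94, 9f42afc}.
cf14bb9 is not among them, so fast-forward is not possible.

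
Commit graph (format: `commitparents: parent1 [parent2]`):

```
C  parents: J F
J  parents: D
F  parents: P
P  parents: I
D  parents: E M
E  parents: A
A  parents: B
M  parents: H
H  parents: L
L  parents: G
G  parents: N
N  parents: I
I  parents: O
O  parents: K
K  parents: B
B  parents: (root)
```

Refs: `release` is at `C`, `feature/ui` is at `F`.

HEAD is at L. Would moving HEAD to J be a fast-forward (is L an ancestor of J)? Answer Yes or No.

Yes

A fast-forward from L to J is possible iff L is an ancestor of J.
Ancestors of J: {A, B, D, E, G, H, I, J, K, L, M, N, O}.
L is among them, so fast-forward is possible.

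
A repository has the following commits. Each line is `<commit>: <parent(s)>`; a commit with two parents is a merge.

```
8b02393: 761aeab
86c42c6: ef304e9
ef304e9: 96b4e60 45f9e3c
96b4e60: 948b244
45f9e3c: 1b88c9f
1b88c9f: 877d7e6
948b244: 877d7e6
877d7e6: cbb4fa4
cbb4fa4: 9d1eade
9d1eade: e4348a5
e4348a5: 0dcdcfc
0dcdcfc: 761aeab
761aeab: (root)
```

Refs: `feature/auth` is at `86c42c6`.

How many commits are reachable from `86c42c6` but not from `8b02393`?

Reachable from 86c42c6: {0dcdcfc, 1b88c9f, 45f9e3c, 761aeab, 86c42c6, 877d7e6, 948b244, 96b4e60, 9d1eade, cbb4fa4, e4348a5, ef304e9}.
Reachable from 8b02393: {761aeab, 8b02393}.
In 86c42c6's history but not 8b02393's: {0dcdcfc, 1b88c9f, 45f9e3c, 86c42c6, 877d7e6, 948b244, 96b4e60, 9d1eade, cbb4fa4, e4348a5, ef304e9} — 11 commits.

11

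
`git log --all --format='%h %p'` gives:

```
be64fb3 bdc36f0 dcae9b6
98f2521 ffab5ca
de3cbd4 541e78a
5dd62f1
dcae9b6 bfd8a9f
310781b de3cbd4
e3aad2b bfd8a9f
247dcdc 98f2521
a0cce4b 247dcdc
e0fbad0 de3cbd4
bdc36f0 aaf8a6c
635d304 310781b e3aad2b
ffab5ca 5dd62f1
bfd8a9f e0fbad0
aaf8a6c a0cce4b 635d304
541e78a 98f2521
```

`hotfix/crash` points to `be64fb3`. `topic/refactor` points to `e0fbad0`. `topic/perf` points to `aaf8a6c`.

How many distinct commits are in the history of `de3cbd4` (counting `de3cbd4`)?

Walking parent pointers from de3cbd4: reachable set = {541e78a, 5dd62f1, 98f2521, de3cbd4, ffab5ca}.
That is 5 commits.

5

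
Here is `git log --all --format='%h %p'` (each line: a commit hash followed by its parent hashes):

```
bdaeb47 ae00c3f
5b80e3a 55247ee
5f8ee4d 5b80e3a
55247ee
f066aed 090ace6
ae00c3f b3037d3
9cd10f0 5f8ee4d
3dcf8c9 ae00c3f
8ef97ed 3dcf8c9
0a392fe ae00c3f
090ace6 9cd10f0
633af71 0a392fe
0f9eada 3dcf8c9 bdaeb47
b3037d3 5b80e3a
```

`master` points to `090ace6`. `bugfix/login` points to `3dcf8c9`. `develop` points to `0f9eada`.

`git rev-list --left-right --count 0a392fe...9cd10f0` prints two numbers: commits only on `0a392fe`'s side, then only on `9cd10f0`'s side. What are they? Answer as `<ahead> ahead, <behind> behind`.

3 ahead, 2 behind

Reachable from 0a392fe: {0a392fe, 55247ee, 5b80e3a, ae00c3f, b3037d3}.
Reachable from 9cd10f0: {55247ee, 5b80e3a, 5f8ee4d, 9cd10f0}.
Only in 0a392fe's history (ahead): {0a392fe, ae00c3f, b3037d3} — 3.
Only in 9cd10f0's history (behind): {5f8ee4d, 9cd10f0} — 2.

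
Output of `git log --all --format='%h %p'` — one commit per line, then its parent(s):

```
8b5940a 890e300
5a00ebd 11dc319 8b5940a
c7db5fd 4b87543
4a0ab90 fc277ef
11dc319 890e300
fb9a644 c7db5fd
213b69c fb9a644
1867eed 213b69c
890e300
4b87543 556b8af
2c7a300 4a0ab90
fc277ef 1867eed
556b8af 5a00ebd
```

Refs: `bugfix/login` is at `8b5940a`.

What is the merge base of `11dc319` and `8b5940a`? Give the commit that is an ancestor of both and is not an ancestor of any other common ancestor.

890e300

Ancestors of 11dc319: {11dc319, 890e300}.
Ancestors of 8b5940a: {890e300, 8b5940a}.
Common ancestors: {890e300}.
The only common ancestor is 890e300, so it is the merge base.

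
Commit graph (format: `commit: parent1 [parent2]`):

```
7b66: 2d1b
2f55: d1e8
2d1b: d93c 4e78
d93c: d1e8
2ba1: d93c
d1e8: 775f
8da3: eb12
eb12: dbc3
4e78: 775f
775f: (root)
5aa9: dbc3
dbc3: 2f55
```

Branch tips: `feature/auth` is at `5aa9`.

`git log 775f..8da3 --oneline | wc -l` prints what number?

5

Reachable from 8da3: {2f55, 775f, 8da3, d1e8, dbc3, eb12}.
Reachable from 775f: {775f}.
In 8da3's history but not 775f's: {2f55, 8da3, d1e8, dbc3, eb12} — 5 commits.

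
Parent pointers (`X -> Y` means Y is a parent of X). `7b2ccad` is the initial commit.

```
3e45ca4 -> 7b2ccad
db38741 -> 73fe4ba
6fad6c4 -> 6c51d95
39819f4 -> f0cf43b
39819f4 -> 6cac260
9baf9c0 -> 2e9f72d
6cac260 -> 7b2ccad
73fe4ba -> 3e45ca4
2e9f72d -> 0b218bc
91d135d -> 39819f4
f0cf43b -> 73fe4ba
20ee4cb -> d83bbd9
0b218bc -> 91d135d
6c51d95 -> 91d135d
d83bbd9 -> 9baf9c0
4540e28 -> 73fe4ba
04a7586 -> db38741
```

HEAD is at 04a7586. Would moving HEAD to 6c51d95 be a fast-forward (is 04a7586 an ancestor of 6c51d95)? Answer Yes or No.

A fast-forward from 04a7586 to 6c51d95 is possible iff 04a7586 is an ancestor of 6c51d95.
Ancestors of 6c51d95: {39819f4, 3e45ca4, 6c51d95, 6cac260, 73fe4ba, 7b2ccad, 91d135d, f0cf43b}.
04a7586 is not among them, so fast-forward is not possible.

No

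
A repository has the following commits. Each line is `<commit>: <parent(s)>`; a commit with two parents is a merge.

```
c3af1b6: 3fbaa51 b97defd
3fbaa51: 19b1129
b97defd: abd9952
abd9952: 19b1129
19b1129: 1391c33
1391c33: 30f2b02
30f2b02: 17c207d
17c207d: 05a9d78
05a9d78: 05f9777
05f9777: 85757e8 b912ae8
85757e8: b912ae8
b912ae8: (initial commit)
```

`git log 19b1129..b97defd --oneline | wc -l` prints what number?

Reachable from b97defd: {05a9d78, 05f9777, 1391c33, 17c207d, 19b1129, 30f2b02, 85757e8, abd9952, b912ae8, b97defd}.
Reachable from 19b1129: {05a9d78, 05f9777, 1391c33, 17c207d, 19b1129, 30f2b02, 85757e8, b912ae8}.
In b97defd's history but not 19b1129's: {abd9952, b97defd} — 2 commits.

2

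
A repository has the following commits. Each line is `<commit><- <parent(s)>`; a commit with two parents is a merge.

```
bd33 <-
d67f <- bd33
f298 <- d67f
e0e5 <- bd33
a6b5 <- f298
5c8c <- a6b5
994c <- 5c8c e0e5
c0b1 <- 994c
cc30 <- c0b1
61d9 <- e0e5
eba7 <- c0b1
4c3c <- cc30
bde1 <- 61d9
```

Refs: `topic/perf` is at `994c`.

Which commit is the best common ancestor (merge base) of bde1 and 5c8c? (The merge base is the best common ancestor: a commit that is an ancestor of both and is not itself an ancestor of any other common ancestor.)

Ancestors of bde1: {61d9, bd33, bde1, e0e5}.
Ancestors of 5c8c: {5c8c, a6b5, bd33, d67f, f298}.
Common ancestors: {bd33}.
The only common ancestor is bd33, so it is the merge base.

bd33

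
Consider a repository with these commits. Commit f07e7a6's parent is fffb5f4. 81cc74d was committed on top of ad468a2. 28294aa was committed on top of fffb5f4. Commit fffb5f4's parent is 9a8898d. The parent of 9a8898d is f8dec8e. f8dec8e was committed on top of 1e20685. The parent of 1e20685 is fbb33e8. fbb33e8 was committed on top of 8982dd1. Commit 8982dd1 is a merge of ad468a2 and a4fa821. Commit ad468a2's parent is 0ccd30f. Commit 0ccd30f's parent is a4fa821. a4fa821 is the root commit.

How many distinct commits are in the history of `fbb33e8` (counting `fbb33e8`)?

Walking parent pointers from fbb33e8: reachable set = {0ccd30f, 8982dd1, a4fa821, ad468a2, fbb33e8}.
That is 5 commits.

5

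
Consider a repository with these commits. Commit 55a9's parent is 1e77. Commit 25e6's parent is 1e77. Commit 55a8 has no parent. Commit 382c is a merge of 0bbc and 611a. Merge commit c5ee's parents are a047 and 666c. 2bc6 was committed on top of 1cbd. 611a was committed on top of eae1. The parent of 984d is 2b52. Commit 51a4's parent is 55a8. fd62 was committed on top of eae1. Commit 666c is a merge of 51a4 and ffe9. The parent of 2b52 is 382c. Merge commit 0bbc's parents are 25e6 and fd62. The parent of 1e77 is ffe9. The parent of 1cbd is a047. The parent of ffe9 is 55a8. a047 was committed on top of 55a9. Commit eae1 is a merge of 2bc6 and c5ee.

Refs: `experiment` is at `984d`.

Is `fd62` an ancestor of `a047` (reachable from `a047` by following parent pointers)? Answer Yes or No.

Ancestors of a047: {1e77, 55a8, 55a9, a047, ffe9}.
fd62 is not in that set, so it is not an ancestor of a047.

No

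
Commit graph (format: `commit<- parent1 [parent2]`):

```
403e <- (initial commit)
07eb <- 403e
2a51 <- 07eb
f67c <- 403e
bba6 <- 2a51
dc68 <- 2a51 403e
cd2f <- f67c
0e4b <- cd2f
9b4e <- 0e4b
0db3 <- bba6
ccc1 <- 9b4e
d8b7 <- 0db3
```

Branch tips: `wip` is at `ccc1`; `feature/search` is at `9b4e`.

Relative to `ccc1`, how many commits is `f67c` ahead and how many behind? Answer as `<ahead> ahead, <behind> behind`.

Reachable from f67c: {403e, f67c}.
Reachable from ccc1: {0e4b, 403e, 9b4e, ccc1, cd2f, f67c}.
Only in f67c's history (ahead): {} — 0.
Only in ccc1's history (behind): {0e4b, 9b4e, ccc1, cd2f} — 4.

0 ahead, 4 behind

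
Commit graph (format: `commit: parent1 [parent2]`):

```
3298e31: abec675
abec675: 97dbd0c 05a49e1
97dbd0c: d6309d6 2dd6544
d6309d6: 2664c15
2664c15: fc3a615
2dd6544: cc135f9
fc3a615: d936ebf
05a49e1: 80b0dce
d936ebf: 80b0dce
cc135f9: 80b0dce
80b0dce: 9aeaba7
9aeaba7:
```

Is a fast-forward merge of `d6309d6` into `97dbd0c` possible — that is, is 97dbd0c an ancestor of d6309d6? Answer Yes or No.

No

A fast-forward from 97dbd0c to d6309d6 is possible iff 97dbd0c is an ancestor of d6309d6.
Ancestors of d6309d6: {2664c15, 80b0dce, 9aeaba7, d6309d6, d936ebf, fc3a615}.
97dbd0c is not among them, so fast-forward is not possible.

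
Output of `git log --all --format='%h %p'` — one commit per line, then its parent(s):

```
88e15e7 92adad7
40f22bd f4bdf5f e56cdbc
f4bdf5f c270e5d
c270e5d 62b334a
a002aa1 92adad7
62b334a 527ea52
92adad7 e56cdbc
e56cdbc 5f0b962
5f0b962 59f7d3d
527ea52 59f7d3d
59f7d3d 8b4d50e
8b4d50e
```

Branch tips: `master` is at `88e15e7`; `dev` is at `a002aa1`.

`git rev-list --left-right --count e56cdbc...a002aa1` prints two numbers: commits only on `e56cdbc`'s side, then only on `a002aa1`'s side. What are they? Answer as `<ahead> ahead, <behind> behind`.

Reachable from e56cdbc: {59f7d3d, 5f0b962, 8b4d50e, e56cdbc}.
Reachable from a002aa1: {59f7d3d, 5f0b962, 8b4d50e, 92adad7, a002aa1, e56cdbc}.
Only in e56cdbc's history (ahead): {} — 0.
Only in a002aa1's history (behind): {92adad7, a002aa1} — 2.

0 ahead, 2 behind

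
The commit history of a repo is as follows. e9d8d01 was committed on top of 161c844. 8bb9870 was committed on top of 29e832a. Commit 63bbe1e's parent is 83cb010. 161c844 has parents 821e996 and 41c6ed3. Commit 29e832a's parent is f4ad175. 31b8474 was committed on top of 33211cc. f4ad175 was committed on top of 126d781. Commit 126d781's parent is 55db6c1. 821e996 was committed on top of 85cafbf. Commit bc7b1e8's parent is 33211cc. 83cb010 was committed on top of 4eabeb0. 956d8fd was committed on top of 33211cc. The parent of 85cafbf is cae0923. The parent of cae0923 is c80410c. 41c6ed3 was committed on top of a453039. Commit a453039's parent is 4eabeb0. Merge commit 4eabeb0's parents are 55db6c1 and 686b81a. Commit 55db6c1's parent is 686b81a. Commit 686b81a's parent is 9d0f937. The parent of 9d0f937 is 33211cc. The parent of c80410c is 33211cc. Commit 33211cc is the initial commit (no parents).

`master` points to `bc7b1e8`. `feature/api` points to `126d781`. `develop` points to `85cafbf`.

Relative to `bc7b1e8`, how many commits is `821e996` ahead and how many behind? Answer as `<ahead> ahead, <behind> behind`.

4 ahead, 1 behind

Reachable from 821e996: {33211cc, 821e996, 85cafbf, c80410c, cae0923}.
Reachable from bc7b1e8: {33211cc, bc7b1e8}.
Only in 821e996's history (ahead): {821e996, 85cafbf, c80410c, cae0923} — 4.
Only in bc7b1e8's history (behind): {bc7b1e8} — 1.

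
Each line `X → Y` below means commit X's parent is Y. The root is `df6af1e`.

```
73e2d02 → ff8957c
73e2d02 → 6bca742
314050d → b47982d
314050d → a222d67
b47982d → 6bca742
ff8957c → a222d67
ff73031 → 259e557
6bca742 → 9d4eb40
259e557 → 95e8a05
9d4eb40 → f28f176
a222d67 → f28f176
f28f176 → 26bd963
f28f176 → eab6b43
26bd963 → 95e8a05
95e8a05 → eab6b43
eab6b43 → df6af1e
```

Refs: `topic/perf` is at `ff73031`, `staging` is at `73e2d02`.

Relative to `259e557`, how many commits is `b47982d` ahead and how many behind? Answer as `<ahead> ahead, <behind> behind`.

Reachable from b47982d: {26bd963, 6bca742, 95e8a05, 9d4eb40, b47982d, df6af1e, eab6b43, f28f176}.
Reachable from 259e557: {259e557, 95e8a05, df6af1e, eab6b43}.
Only in b47982d's history (ahead): {26bd963, 6bca742, 9d4eb40, b47982d, f28f176} — 5.
Only in 259e557's history (behind): {259e557} — 1.

5 ahead, 1 behind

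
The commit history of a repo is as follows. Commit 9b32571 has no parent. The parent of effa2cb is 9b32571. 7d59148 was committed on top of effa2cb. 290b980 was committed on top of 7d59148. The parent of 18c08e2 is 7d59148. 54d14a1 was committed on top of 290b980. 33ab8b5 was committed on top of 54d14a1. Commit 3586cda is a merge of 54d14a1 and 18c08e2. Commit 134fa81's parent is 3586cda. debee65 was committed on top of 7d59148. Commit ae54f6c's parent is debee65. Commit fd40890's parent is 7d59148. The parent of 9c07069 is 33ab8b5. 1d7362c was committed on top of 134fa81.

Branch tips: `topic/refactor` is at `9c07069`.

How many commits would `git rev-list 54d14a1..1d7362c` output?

Reachable from 1d7362c: {134fa81, 18c08e2, 1d7362c, 290b980, 3586cda, 54d14a1, 7d59148, 9b32571, effa2cb}.
Reachable from 54d14a1: {290b980, 54d14a1, 7d59148, 9b32571, effa2cb}.
In 1d7362c's history but not 54d14a1's: {134fa81, 18c08e2, 1d7362c, 3586cda} — 4 commits.

4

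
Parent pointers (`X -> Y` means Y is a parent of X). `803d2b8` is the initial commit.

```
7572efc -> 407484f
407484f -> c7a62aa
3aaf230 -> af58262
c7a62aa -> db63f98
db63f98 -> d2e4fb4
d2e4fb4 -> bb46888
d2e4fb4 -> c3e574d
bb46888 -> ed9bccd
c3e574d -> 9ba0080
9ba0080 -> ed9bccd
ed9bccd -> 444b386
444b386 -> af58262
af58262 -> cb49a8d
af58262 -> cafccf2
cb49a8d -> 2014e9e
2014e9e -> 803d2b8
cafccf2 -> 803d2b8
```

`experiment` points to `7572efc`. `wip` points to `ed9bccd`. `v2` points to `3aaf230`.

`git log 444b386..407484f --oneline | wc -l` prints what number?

Reachable from 407484f: {2014e9e, 407484f, 444b386, 803d2b8, 9ba0080, af58262, bb46888, c3e574d, c7a62aa, cafccf2, cb49a8d, d2e4fb4, db63f98, ed9bccd}.
Reachable from 444b386: {2014e9e, 444b386, 803d2b8, af58262, cafccf2, cb49a8d}.
In 407484f's history but not 444b386's: {407484f, 9ba0080, bb46888, c3e574d, c7a62aa, d2e4fb4, db63f98, ed9bccd} — 8 commits.

8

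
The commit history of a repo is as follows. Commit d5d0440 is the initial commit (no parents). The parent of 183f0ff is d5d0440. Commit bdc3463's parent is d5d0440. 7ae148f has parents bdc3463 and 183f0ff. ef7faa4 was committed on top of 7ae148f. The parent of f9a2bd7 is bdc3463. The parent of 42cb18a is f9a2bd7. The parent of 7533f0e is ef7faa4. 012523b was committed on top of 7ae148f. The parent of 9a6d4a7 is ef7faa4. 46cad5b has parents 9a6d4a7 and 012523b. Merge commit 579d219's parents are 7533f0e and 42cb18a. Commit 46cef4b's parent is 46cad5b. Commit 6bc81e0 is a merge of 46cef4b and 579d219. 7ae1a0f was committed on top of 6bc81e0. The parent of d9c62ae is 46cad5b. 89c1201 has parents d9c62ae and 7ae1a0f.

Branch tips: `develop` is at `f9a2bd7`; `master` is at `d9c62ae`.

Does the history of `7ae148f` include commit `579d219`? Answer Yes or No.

Ancestors of 7ae148f: {183f0ff, 7ae148f, bdc3463, d5d0440}.
579d219 is not in that set, so it is not an ancestor of 7ae148f.

No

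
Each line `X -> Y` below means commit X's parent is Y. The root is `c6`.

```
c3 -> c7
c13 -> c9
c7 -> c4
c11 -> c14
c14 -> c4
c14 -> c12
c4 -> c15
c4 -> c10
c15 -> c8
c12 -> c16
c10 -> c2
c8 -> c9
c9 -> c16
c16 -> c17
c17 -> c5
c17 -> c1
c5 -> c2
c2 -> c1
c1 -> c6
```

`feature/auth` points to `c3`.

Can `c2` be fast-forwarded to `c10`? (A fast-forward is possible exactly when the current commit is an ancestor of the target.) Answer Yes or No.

A fast-forward from c2 to c10 is possible iff c2 is an ancestor of c10.
Ancestors of c10: {c1, c10, c2, c6}.
c2 is among them, so fast-forward is possible.

Yes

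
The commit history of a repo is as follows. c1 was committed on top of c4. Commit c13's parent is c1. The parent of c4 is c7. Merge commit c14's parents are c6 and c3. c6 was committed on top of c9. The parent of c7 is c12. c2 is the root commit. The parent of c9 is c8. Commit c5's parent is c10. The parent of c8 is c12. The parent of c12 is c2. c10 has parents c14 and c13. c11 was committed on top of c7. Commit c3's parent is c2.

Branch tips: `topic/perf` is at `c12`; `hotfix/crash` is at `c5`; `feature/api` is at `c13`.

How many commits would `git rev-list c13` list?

6

Walking parent pointers from c13: reachable set = {c1, c12, c13, c2, c4, c7}.
That is 6 commits.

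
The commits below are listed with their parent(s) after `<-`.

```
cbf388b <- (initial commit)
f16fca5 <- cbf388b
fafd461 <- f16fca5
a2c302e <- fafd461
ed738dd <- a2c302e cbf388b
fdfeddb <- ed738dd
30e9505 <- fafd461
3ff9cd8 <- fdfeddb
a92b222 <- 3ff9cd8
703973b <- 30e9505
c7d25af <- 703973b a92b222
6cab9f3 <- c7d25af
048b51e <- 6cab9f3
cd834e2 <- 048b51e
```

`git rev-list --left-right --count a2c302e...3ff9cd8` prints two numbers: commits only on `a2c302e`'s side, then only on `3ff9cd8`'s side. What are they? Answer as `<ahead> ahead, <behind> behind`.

Reachable from a2c302e: {a2c302e, cbf388b, f16fca5, fafd461}.
Reachable from 3ff9cd8: {3ff9cd8, a2c302e, cbf388b, ed738dd, f16fca5, fafd461, fdfeddb}.
Only in a2c302e's history (ahead): {} — 0.
Only in 3ff9cd8's history (behind): {3ff9cd8, ed738dd, fdfeddb} — 3.

0 ahead, 3 behind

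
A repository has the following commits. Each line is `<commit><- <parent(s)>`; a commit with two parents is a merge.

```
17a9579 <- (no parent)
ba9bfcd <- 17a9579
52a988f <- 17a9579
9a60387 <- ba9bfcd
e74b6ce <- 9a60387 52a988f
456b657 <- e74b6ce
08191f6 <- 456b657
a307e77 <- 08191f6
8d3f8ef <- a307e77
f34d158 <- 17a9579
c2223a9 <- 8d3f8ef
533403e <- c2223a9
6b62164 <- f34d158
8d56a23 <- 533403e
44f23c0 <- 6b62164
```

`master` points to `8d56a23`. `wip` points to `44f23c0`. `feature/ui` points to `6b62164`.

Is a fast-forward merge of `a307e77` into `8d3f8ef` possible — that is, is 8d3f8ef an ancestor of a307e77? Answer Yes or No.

A fast-forward from 8d3f8ef to a307e77 is possible iff 8d3f8ef is an ancestor of a307e77.
Ancestors of a307e77: {08191f6, 17a9579, 456b657, 52a988f, 9a60387, a307e77, ba9bfcd, e74b6ce}.
8d3f8ef is not among them, so fast-forward is not possible.

No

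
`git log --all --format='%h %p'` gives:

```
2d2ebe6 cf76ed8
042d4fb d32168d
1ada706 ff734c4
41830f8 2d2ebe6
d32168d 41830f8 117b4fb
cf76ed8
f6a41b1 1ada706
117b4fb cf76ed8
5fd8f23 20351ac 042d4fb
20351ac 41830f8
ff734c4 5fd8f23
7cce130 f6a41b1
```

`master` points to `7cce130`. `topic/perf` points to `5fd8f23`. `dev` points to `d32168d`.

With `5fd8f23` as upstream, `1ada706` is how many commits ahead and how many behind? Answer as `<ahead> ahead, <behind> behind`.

2 ahead, 0 behind

Reachable from 1ada706: {042d4fb, 117b4fb, 1ada706, 20351ac, 2d2ebe6, 41830f8, 5fd8f23, cf76ed8, d32168d, ff734c4}.
Reachable from 5fd8f23: {042d4fb, 117b4fb, 20351ac, 2d2ebe6, 41830f8, 5fd8f23, cf76ed8, d32168d}.
Only in 1ada706's history (ahead): {1ada706, ff734c4} — 2.
Only in 5fd8f23's history (behind): {} — 0.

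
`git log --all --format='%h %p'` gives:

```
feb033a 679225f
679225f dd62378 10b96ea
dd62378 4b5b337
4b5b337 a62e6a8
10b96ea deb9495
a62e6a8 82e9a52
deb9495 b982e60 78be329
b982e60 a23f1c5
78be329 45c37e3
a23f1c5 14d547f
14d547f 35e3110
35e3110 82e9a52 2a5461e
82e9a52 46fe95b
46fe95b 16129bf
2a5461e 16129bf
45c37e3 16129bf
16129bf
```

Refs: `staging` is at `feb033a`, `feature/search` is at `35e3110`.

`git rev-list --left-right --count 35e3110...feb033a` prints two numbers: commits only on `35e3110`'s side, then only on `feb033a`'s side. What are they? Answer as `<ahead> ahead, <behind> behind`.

Reachable from 35e3110: {16129bf, 2a5461e, 35e3110, 46fe95b, 82e9a52}.
Reachable from feb033a: {10b96ea, 14d547f, 16129bf, 2a5461e, 35e3110, 45c37e3, 46fe95b, 4b5b337, 679225f, 78be329, 82e9a52, a23f1c5, a62e6a8, b982e60, dd62378, deb9495, feb033a}.
Only in 35e3110's history (ahead): {} — 0.
Only in feb033a's history (behind): {10b96ea, 14d547f, 45c37e3, 4b5b337, 679225f, 78be329, a23f1c5, a62e6a8, b982e60, dd62378, deb9495, feb033a} — 12.

0 ahead, 12 behind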